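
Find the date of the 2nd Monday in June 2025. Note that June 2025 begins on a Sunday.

2025-06-09

June 2025 begins on a Sunday, so the first Monday is June 2 (1 day later).
The 2nd Monday is 1 weeks later: 2 + 7 = 9.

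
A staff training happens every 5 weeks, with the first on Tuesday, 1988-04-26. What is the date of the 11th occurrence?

1989-04-11

The 11th occurrence is 10 intervals after the first: 10 × 35 = 350 days after 1988-04-26.
April has 30 days — 4 days to the end of April leaves 346.
May has 31 days (315 left).
June has 30 days (285 left).
July has 31 days (254 left).
August has 31 days (223 left).
September has 30 days (193 left).
October has 31 days (162 left).
November has 30 days (132 left).
December has 31 days (101 left).
January has 31 days (70 left).
February has 28 days (42 left).
March has 31 days (11 left).
11 days into April → 1989-04-11.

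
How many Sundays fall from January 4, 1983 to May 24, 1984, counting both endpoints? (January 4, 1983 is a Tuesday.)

72

January 4, 1983 is a Tuesday; the first Sunday on or after it is January 9, 1983 (5 days later).
From January 9, 1983 to May 24, 1984: 356 + 145 = 501 days (rest of 1983, to May 24, 1984 in 1984).
501 ÷ 7 = 71 full weeks with remainder 4, so 71 more Sundays after the first → 72.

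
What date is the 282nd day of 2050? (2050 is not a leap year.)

Oct 9, 2050

Jan has 31 days (282 − 31 = 251 remain).
Feb has 28 days (251 − 28 = 223 remain).
Mar has 31 days (223 − 31 = 192 remain).
Apr has 30 days (192 − 30 = 162 remain).
May has 31 days (162 − 31 = 131 remain).
Jun has 30 days (131 − 30 = 101 remain).
Jul has 31 days (101 − 31 = 70 remain).
Aug has 31 days (70 − 31 = 39 remain).
Sep has 30 days (39 − 30 = 9 remain).
9 into Oct → Oct 9.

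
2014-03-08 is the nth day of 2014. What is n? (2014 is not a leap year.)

Days in months before March: 31 + 28 = 59.
Plus 8 days into March → day 67.

67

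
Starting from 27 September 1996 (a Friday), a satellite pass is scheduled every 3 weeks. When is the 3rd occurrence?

8 November 1996

The 3rd occurrence is 2 intervals after the first: 2 × 21 = 42 days after 27 September 1996.
September has 30 days — 3 days to the end of September leaves 39.
October has 31 days (8 left).
8 days into November → 8 November 1996.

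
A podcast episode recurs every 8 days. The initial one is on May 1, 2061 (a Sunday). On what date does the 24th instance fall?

The 24th occurrence is 23 intervals after the first: 23 × 8 = 184 days after May 1, 2061.
May has 31 days — 30 days to the end of May leaves 154.
Jun has 30 days (124 left).
Jul has 31 days (93 left).
Aug has 31 days (62 left).
Sep has 30 days (32 left).
Oct has 31 days (1 left).
1 day into Nov → Nov 1, 2061.

Nov 1, 2061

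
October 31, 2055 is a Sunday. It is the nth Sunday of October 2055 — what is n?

5th

Day 31 falls in week ⌈31/7⌉ of the month.
Days 1–7 hold the 1st Sunday, 8–14 the 2nd, 15–21 the 3rd, 22–28 the 4th, 29–31 the 5th.
31 is in the range for the 5th.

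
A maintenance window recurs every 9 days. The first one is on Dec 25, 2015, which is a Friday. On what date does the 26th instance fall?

The 26th occurrence is 25 intervals after the first: 25 × 9 = 225 days after Dec 25, 2015.
Dec has 31 days — 6 days to the end of Dec leaves 219.
Jan has 31 days (188 left).
Feb has 29 days (159 left).
Mar has 31 days (128 left).
Apr has 30 days (98 left).
May has 31 days (67 left).
Jun has 30 days (37 left).
Jul has 31 days (6 left).
6 days into Aug → Aug 6, 2016.

Aug 6, 2016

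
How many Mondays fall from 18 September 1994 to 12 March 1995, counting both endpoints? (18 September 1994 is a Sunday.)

18 September 1994 is a Sunday; the first Monday on or after it is 19 September 1994 (1 day later).
From 19 September 1994 to 12 March 1995: 11 + 31 + 30 + 31 + 31 + 28 + 12 = 174 days (rest of September, October, November, December, January, February, March).
174 ÷ 7 = 24 full weeks with remainder 6, so 24 more Mondays after the first → 25.

25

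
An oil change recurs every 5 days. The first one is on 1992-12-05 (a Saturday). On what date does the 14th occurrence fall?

1993-02-08

The 14th occurrence is 13 intervals after the first: 13 × 5 = 65 days after 1992-12-05.
December has 31 days — 26 days to the end of December leaves 39.
January has 31 days (8 left).
8 days into February → 1993-02-08.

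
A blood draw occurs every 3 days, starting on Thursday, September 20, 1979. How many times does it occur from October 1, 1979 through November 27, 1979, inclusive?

19

Occurrences land 3·i days after September 20, 1979 for i = 0, 1, 2, …
October 1, 1979 is 11 days after the start; 11 ÷ 3 = 3 remainder 2; since the remainder is 2, round up to i = 4. First occurrence in the window: #5 on October 2, 1979 (4×3 = 12 days in).
November 27, 1979 is 68 days after the start; 68 ÷ 3 = 22 remainder 2. Last occurrence in the window: #23 on November 25, 1979.
Occurrences #5 through #23: 19 in total.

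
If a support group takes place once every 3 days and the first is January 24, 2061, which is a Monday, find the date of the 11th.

February 23, 2061

The 11th occurrence is 10 intervals after the first: 10 × 3 = 30 days after January 24, 2061.
January has 31 days — 7 days to the end of January leaves 23.
23 days into February → February 23, 2061.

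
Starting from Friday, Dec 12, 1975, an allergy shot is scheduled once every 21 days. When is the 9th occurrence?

The 9th occurrence is 8 intervals after the first: 8 × 21 = 168 days after Dec 12, 1975.
Dec has 31 days — 19 days to the end of Dec leaves 149.
Jan has 31 days (118 left).
Feb has 29 days (89 left).
Mar has 31 days (58 left).
Apr has 30 days (28 left).
28 days into May → May 28, 1976.

May 28, 1976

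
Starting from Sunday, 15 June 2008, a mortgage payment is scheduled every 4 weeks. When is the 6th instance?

2 November 2008

The 6th occurrence is 5 intervals after the first: 5 × 28 = 140 days after 15 June 2008.
June has 30 days — 15 days to the end of June leaves 125.
July has 31 days (94 left).
August has 31 days (63 left).
September has 30 days (33 left).
October has 31 days (2 left).
2 days into November → 2 November 2008.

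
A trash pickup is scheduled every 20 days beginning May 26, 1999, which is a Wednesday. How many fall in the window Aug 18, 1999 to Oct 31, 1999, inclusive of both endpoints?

3

Occurrences land 20·i days after May 26, 1999 for i = 0, 1, 2, …
Aug 18, 1999 is 84 days after the start; 84 ÷ 20 = 4 remainder 4; since the remainder is 4, round up to i = 5. First occurrence in the window: #6 on Sep 3, 1999 (5×20 = 100 days in).
Oct 31, 1999 is 158 days after the start; 158 ÷ 20 = 7 remainder 18. Last occurrence in the window: #8 on Oct 13, 1999.
Occurrences #6 through #8: 3 in total.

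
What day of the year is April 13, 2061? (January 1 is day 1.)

103

Days in months before April: 31 + 28 + 31 = 90.
Plus 13 days into April → day 103.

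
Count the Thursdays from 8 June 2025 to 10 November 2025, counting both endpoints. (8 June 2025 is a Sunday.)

8 June 2025 is a Sunday; the first Thursday on or after it is 12 June 2025 (4 days later).
From 12 June 2025 to 10 November 2025: 18 + 31 + 31 + 30 + 31 + 10 = 151 days (rest of June, July, August, September, October, November).
151 ÷ 7 = 21 full weeks with remainder 4, so 21 more Thursdays after the first → 22.

22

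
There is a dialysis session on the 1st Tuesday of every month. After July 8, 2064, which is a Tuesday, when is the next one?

July 2064 starts on a Tuesday, so its 1st Tuesday is July 1, 2064.
That is not after July 8, 2064, so look at August 2064.
August 2064 starts on a Friday, so its 1st Tuesday is August 5, 2064 (4 days in).

August 5, 2064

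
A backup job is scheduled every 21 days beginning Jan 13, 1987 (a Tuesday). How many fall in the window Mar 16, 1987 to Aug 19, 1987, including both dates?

8

Occurrences land 21·i days after Jan 13, 1987 for i = 0, 1, 2, …
Mar 16, 1987 is 62 days after the start; 62 ÷ 21 = 2 remainder 20; since the remainder is 20, round up to i = 3. First occurrence in the window: #4 on Mar 17, 1987 (3×21 = 63 days in).
Aug 19, 1987 is 218 days after the start; 218 ÷ 21 = 10 remainder 8. Last occurrence in the window: #11 on Aug 11, 1987.
Occurrences #4 through #11: 8 in total.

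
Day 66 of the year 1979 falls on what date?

7 March 1979

January has 31 days (66 − 31 = 35 remain).
February has 28 days (35 − 28 = 7 remain).
7 into March → March 7.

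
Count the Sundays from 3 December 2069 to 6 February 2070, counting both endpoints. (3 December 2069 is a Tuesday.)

3 December 2069 is a Tuesday; the first Sunday on or after it is 8 December 2069 (5 days later).
From 8 December 2069 to 6 February 2070: 23 + 31 + 6 = 60 days (rest of December, January, February).
60 ÷ 7 = 8 full weeks with remainder 4, so 8 more Sundays after the first → 9.

9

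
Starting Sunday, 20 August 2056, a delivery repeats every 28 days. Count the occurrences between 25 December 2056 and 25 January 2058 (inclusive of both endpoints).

14

Occurrences land 28·i days after 20 August 2056 for i = 0, 1, 2, …
25 December 2056 is 127 days after the start; 127 ÷ 28 = 4 remainder 15; since the remainder is 15, round up to i = 5. First occurrence in the window: #6 on 7 January 2057 (5×28 = 140 days in).
25 January 2058 is 523 days after the start; 523 ÷ 28 = 18 remainder 19. Last occurrence in the window: #19 on 6 January 2058.
Occurrences #6 through #19: 14 in total.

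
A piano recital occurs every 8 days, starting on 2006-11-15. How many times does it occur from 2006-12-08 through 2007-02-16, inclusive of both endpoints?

Occurrences land 8·i days after 2006-11-15 for i = 0, 1, 2, …
2006-12-08 is 23 days after the start; 23 ÷ 8 = 2 remainder 7; since the remainder is 7, round up to i = 3. First occurrence in the window: #4 on 2006-12-09 (3×8 = 24 days in).
2007-02-16 is 93 days after the start; 93 ÷ 8 = 11 remainder 5. Last occurrence in the window: #12 on 2007-02-11.
Occurrences #4 through #12: 9 in total.

9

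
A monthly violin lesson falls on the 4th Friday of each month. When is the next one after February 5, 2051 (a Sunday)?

February 2051 starts on a Wednesday; its first Friday is the 3rd, so the 4th Friday is the 24th — February 24, 2051.
February 24, 2051 is after February 5, 2051, so that is the next one.

February 24, 2051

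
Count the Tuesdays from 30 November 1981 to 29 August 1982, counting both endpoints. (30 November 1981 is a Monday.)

30 November 1981 is a Monday; the first Tuesday on or after it is 1 December 1981 (1 day later).
From 1 December 1981 to 29 August 1982: 30 + 31 + 28 + 31 + 30 + 31 + 30 + 31 + 29 = 271 days (rest of December, January, February, March, April, May, June, July, August).
271 ÷ 7 = 38 full weeks with remainder 5, so 38 more Tuesdays after the first → 39.

39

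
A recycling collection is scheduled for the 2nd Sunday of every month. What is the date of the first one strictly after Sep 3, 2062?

Sep 2062 starts on a Friday; its first Sunday is the 3rd, so the 2nd Sunday is the 10th — Sep 10, 2062.
Sep 10, 2062 is after Sep 3, 2062, so that is the next one.

Sep 10, 2062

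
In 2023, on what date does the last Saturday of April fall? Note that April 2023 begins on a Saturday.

April 29, 2023

April 2023 begins on a Saturday, so the first Saturday is April 1.
April 2023 has 30 days. Adding weeks: 1, 8, 15, 22, 29 — the last one ≤ 30 is the 29th.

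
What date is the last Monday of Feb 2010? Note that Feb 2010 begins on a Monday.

Feb 22, 2010

Feb 2010 begins on a Monday, so the first Monday is Feb 1.
Feb 2010 has 28 days. Adding weeks: 1, 8, 15, 22 — the last one ≤ 28 is the 22nd.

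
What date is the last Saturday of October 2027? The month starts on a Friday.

October 2027 begins on a Friday, so the first Saturday is October 2 (1 day later).
October 2027 has 31 days. Adding weeks: 2, 9, 16, 23, 30 — the last one ≤ 31 is the 30th.

October 30, 2027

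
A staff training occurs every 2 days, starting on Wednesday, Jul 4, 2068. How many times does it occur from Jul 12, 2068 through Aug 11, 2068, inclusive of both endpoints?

16

Occurrences land 2·i days after Jul 4, 2068 for i = 0, 1, 2, …
Jul 12, 2068 is 8 days after the start; 8 ÷ 2 = 4 remainder 0. First occurrence in the window: #5 on Jul 12, 2068 (4×2 = 8 days in).
Aug 11, 2068 is 38 days after the start; 38 ÷ 2 = 19 remainder 0. Last occurrence in the window: #20 on Aug 11, 2068.
Occurrences #5 through #20: 16 in total.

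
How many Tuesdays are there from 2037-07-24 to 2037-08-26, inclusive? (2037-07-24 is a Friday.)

5

2037-07-24 is a Friday; the first Tuesday on or after it is 2037-07-28 (4 days later).
From 2037-07-28 to 2037-08-26: 3 + 26 = 29 days (rest of July, August).
29 ÷ 7 = 4 full weeks with remainder 1, so 4 more Tuesdays after the first → 5.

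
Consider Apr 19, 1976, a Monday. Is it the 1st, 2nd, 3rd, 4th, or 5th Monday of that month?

3rd

Day 19 falls in week ⌈19/7⌉ of the month.
Days 1–7 hold the 1st Monday, 8–14 the 2nd, 15–21 the 3rd, 22–28 the 4th, 29–31 the 5th.
19 is in the range for the 3rd.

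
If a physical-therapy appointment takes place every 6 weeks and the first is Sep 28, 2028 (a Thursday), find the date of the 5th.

The 5th occurrence is 4 intervals after the first: 4 × 42 = 168 days after Sep 28, 2028.
Sep has 30 days — 2 days to the end of Sep leaves 166.
Oct has 31 days (135 left).
Nov has 30 days (105 left).
Dec has 31 days (74 left).
Jan has 31 days (43 left).
Feb has 28 days (15 left).
15 days into Mar → Mar 15, 2029.

Mar 15, 2029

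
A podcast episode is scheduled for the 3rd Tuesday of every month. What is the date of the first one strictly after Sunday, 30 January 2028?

15 February 2028

January 2028 starts on a Saturday; its first Tuesday is the 4th, so the 3rd Tuesday is the 18th — 18 January 2028.
That is not after 30 January 2028, so look at February 2028.
February 2028 starts on a Tuesday; its first Tuesday is the 1st, so the 3rd Tuesday is the 15th — 15 February 2028.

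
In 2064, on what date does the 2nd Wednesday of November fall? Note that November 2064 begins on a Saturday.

12 November 2064

November 2064 begins on a Saturday, so the first Wednesday is November 5 (4 days later).
The 2nd Wednesday is 1 weeks later: 5 + 7 = 12.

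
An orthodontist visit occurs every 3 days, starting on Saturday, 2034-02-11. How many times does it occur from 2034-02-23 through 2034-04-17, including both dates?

18

Occurrences land 3·i days after 2034-02-11 for i = 0, 1, 2, …
2034-02-23 is 12 days after the start; 12 ÷ 3 = 4 remainder 0. First occurrence in the window: #5 on 2034-02-23 (4×3 = 12 days in).
2034-04-17 is 65 days after the start; 65 ÷ 3 = 21 remainder 2. Last occurrence in the window: #22 on 2034-04-15.
Occurrences #5 through #22: 18 in total.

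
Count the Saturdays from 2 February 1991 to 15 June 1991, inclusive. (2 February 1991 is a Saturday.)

20

2 February 1991 is a Saturday; the first Saturday on or after it is 2 February 1991.
From 2 February 1991 to 15 June 1991: 26 + 31 + 30 + 31 + 15 = 133 days (rest of February, March, April, May, June).
133 ÷ 7 = 19 full weeks with remainder 0, so 19 more Saturdays after the first → 20.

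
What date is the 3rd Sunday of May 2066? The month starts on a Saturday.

May 2066 begins on a Saturday, so the first Sunday is May 2 (1 day later).
The 3rd Sunday is 2 weeks later: 2 + 14 = 16.

2066-05-16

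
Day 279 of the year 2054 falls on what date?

January has 31 days (279 − 31 = 248 remain).
February has 28 days (248 − 28 = 220 remain).
March has 31 days (220 − 31 = 189 remain).
April has 30 days (189 − 30 = 159 remain).
May has 31 days (159 − 31 = 128 remain).
June has 30 days (128 − 30 = 98 remain).
July has 31 days (98 − 31 = 67 remain).
August has 31 days (67 − 31 = 36 remain).
September has 30 days (36 − 30 = 6 remain).
6 into October → October 6.

6 October 2054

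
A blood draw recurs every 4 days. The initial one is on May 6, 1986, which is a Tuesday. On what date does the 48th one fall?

The 48th occurrence is 47 intervals after the first: 47 × 4 = 188 days after May 6, 1986.
May has 31 days — 25 days to the end of May leaves 163.
Jun has 30 days (133 left).
Jul has 31 days (102 left).
Aug has 31 days (71 left).
Sep has 30 days (41 left).
Oct has 31 days (10 left).
10 days into Nov → Nov 10, 1986.

Nov 10, 1986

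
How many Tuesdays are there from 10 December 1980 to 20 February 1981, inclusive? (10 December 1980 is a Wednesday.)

10

10 December 1980 is a Wednesday; the first Tuesday on or after it is 16 December 1980 (6 days later).
From 16 December 1980 to 20 February 1981: 15 + 31 + 20 = 66 days (rest of December, January, February).
66 ÷ 7 = 9 full weeks with remainder 3, so 9 more Tuesdays after the first → 10.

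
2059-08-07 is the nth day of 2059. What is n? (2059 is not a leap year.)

Days in months before August: 31 + 28 + 31 + 30 + 31 + 30 + 31 = 212.
Plus 7 days into August → day 219.

219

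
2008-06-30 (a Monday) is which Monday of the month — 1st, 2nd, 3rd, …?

5th

Day 30 falls in week ⌈30/7⌉ of the month.
Days 1–7 hold the 1st Monday, 8–14 the 2nd, 15–21 the 3rd, 22–28 the 4th, 29–31 the 5th.
30 is in the range for the 5th.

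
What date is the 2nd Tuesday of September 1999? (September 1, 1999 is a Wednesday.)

1999-09-14

September 1999 begins on a Wednesday, so the first Tuesday is September 7 (6 days later).
The 2nd Tuesday is 1 weeks later: 7 + 7 = 14.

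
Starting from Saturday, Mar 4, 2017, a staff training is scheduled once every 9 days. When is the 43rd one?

The 43rd occurrence is 42 intervals after the first: 42 × 9 = 378 days after Mar 4, 2017.
Mar has 31 days — 27 days to the end of Mar leaves 351.
Apr has 30 days (321 left).
May has 31 days (290 left).
Jun has 30 days (260 left).
Jul has 31 days (229 left).
Aug has 31 days (198 left).
Sep has 30 days (168 left).
Oct has 31 days (137 left).
Nov has 30 days (107 left).
Dec has 31 days (76 left).
Jan has 31 days (45 left).
Feb has 28 days (17 left).
17 days into Mar → Mar 17, 2018.

Mar 17, 2018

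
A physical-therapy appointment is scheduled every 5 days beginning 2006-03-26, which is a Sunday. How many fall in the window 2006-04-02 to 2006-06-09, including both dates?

Occurrences land 5·i days after 2006-03-26 for i = 0, 1, 2, …
2006-04-02 is 7 days after the start; 7 ÷ 5 = 1 remainder 2; since the remainder is 2, round up to i = 2. First occurrence in the window: #3 on 2006-04-05 (2×5 = 10 days in).
2006-06-09 is 75 days after the start; 75 ÷ 5 = 15 remainder 0. Last occurrence in the window: #16 on 2006-06-09.
Occurrences #3 through #16: 14 in total.

14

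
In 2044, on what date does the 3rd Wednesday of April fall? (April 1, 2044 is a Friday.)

April 2044 begins on a Friday, so the first Wednesday is April 6 (5 days later).
The 3rd Wednesday is 2 weeks later: 6 + 14 = 20.

April 20, 2044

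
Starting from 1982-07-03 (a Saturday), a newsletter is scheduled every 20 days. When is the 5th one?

The 5th occurrence is 4 intervals after the first: 4 × 20 = 80 days after 1982-07-03.
July has 31 days — 28 days to the end of July leaves 52.
August has 31 days (21 left).
21 days into September → 1982-09-21.

1982-09-21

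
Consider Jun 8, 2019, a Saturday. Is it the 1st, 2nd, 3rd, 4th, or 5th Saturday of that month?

Day 8 falls in week ⌈8/7⌉ of the month.
Days 1–7 hold the 1st Saturday, 8–14 the 2nd, 15–21 the 3rd, 22–28 the 4th, 29–31 the 5th.
8 is in the range for the 2nd.

2nd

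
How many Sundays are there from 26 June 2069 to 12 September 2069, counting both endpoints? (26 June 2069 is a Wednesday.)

11

26 June 2069 is a Wednesday; the first Sunday on or after it is 30 June 2069 (4 days later).
From 30 June 2069 to 12 September 2069: 0 + 31 + 31 + 12 = 74 days (rest of June, July, August, September).
74 ÷ 7 = 10 full weeks with remainder 4, so 10 more Sundays after the first → 11.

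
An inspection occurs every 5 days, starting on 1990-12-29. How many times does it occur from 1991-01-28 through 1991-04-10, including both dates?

Occurrences land 5·i days after 1990-12-29 for i = 0, 1, 2, …
1991-01-28 is 30 days after the start; 30 ÷ 5 = 6 remainder 0. First occurrence in the window: #7 on 1991-01-28 (6×5 = 30 days in).
1991-04-10 is 102 days after the start; 102 ÷ 5 = 20 remainder 2. Last occurrence in the window: #21 on 1991-04-08.
Occurrences #7 through #21: 15 in total.

15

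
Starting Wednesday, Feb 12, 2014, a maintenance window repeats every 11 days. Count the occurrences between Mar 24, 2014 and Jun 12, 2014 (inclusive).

Occurrences land 11·i days after Feb 12, 2014 for i = 0, 1, 2, …
Mar 24, 2014 is 40 days after the start; 40 ÷ 11 = 3 remainder 7; since the remainder is 7, round up to i = 4. First occurrence in the window: #5 on Mar 28, 2014 (4×11 = 44 days in).
Jun 12, 2014 is 120 days after the start; 120 ÷ 11 = 10 remainder 10. Last occurrence in the window: #11 on Jun 2, 2014.
Occurrences #5 through #11: 7 in total.

7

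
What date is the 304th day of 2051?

Jan has 31 days (304 − 31 = 273 remain).
Feb has 28 days (273 − 28 = 245 remain).
Mar has 31 days (245 − 31 = 214 remain).
Apr has 30 days (214 − 30 = 184 remain).
May has 31 days (184 − 31 = 153 remain).
Jun has 30 days (153 − 30 = 123 remain).
Jul has 31 days (123 − 31 = 92 remain).
Aug has 31 days (92 − 31 = 61 remain).
Sep has 30 days (61 − 30 = 31 remain).
31 into Oct → Oct 31.

Oct 31, 2051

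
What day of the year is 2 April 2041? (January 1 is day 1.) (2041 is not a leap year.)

Days in months before April: 31 + 28 + 31 = 90.
Plus 2 days into April → day 92.

92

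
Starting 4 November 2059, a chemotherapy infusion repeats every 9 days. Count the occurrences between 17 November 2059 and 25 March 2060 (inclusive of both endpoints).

Occurrences land 9·i days after 4 November 2059 for i = 0, 1, 2, …
17 November 2059 is 13 days after the start; 13 ÷ 9 = 1 remainder 4; since the remainder is 4, round up to i = 2. First occurrence in the window: #3 on 22 November 2059 (2×9 = 18 days in).
25 March 2060 is 142 days after the start; 142 ÷ 9 = 15 remainder 7. Last occurrence in the window: #16 on 18 March 2060.
Occurrences #3 through #16: 14 in total.

14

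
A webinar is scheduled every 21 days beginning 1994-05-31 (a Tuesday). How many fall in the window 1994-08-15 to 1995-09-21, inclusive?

19

Occurrences land 21·i days after 1994-05-31 for i = 0, 1, 2, …
1994-08-15 is 76 days after the start; 76 ÷ 21 = 3 remainder 13; since the remainder is 13, round up to i = 4. First occurrence in the window: #5 on 1994-08-23 (4×21 = 84 days in).
1995-09-21 is 478 days after the start; 478 ÷ 21 = 22 remainder 16. Last occurrence in the window: #23 on 1995-09-05.
Occurrences #5 through #23: 19 in total.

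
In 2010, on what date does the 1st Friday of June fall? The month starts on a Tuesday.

2010-06-04

June 2010 begins on a Tuesday, so the first Friday is June 4 (3 days later).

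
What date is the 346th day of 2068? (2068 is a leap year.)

11 December 2068

January has 31 days (346 − 31 = 315 remain).
February has 29 days (315 − 29 = 286 remain).
March has 31 days (286 − 31 = 255 remain).
April has 30 days (255 − 30 = 225 remain).
May has 31 days (225 − 31 = 194 remain).
June has 30 days (194 − 30 = 164 remain).
July has 31 days (164 − 31 = 133 remain).
August has 31 days (133 − 31 = 102 remain).
September has 30 days (102 − 30 = 72 remain).
October has 31 days (72 − 31 = 41 remain).
November has 30 days (41 − 30 = 11 remain).
11 into December → December 11.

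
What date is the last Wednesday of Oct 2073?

Oct 25, 2073

Oct 2073 begins on a Sunday, so the first Wednesday is Oct 4 (3 days later).
Oct 2073 has 31 days. Adding weeks: 4, 11, 18, 25 — the last one ≤ 31 is the 25th.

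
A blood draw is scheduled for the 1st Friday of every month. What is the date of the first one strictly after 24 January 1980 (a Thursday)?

1 February 1980

January 1980 starts on a Tuesday, so its 1st Friday is 4 January 1980 (3 days in).
That is not after 24 January 1980, so look at February 1980.
February 1980 starts on a Friday, so its 1st Friday is 1 February 1980.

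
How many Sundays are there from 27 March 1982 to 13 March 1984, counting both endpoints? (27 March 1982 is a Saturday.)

103

27 March 1982 is a Saturday; the first Sunday on or after it is 28 March 1982 (1 day later).
From 28 March 1982 to 13 March 1984: 278 + 365 + 73 = 716 days (rest of 1982, 1983, to 13 March 1984 in 1984).
716 ÷ 7 = 102 full weeks with remainder 2, so 102 more Sundays after the first → 103.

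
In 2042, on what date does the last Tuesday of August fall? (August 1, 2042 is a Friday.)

26 August 2042

August 2042 begins on a Friday, so the first Tuesday is August 5 (4 days later).
August 2042 has 31 days. Adding weeks: 5, 12, 19, 26 — the last one ≤ 31 is the 26th.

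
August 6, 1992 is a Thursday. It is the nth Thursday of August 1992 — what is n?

Day 6 falls in week ⌈6/7⌉ of the month.
Days 1–7 hold the 1st Thursday, 8–14 the 2nd, 15–21 the 3rd, 22–28 the 4th, 29–31 the 5th.
6 is in the range for the 1st.

1st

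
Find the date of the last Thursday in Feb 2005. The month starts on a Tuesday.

Feb 2005 begins on a Tuesday, so the first Thursday is Feb 3 (2 days later).
Feb 2005 has 28 days. Adding weeks: 3, 10, 17, 24 — the last one ≤ 28 is the 24th.

Feb 24, 2005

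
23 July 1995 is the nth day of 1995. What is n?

204

Days in months before July: 31 + 28 + 31 + 30 + 31 + 30 = 181.
Plus 23 days into July → day 204.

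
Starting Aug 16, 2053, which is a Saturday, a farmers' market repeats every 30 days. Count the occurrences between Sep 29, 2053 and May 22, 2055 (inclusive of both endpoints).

20

Occurrences land 30·i days after Aug 16, 2053 for i = 0, 1, 2, …
Sep 29, 2053 is 44 days after the start; 44 ÷ 30 = 1 remainder 14; since the remainder is 14, round up to i = 2. First occurrence in the window: #3 on Oct 15, 2053 (2×30 = 60 days in).
May 22, 2055 is 644 days after the start; 644 ÷ 30 = 21 remainder 14. Last occurrence in the window: #22 on May 8, 2055.
Occurrences #3 through #22: 20 in total.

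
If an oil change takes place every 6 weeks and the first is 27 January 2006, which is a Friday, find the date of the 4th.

The 4th occurrence is 3 intervals after the first: 3 × 42 = 126 days after 27 January 2006.
January has 31 days — 4 days to the end of January leaves 122.
February has 28 days (94 left).
March has 31 days (63 left).
April has 30 days (33 left).
May has 31 days (2 left).
2 days into June → 2 June 2006.

2 June 2006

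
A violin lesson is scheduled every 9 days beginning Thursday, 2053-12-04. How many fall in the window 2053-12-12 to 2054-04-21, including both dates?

15

Occurrences land 9·i days after 2053-12-04 for i = 0, 1, 2, …
2053-12-12 is 8 days after the start; 8 ÷ 9 = 0 remainder 8; since the remainder is 8, round up to i = 1. First occurrence in the window: #2 on 2053-12-13 (1×9 = 9 days in).
2054-04-21 is 138 days after the start; 138 ÷ 9 = 15 remainder 3. Last occurrence in the window: #16 on 2054-04-18.
Occurrences #2 through #16: 15 in total.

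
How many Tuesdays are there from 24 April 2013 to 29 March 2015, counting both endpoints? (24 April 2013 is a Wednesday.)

24 April 2013 is a Wednesday; the first Tuesday on or after it is 30 April 2013 (6 days later).
From 30 April 2013 to 29 March 2015: 245 + 365 + 88 = 698 days (rest of 2013, 2014, to 29 March 2015 in 2015).
698 ÷ 7 = 99 full weeks with remainder 5, so 99 more Tuesdays after the first → 100.

100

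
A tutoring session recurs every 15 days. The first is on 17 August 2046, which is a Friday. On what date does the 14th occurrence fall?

The 14th occurrence is 13 intervals after the first: 13 × 15 = 195 days after 17 August 2046.
August has 31 days — 14 days to the end of August leaves 181.
September has 30 days (151 left).
October has 31 days (120 left).
November has 30 days (90 left).
December has 31 days (59 left).
January has 31 days (28 left).
28 days into February → 28 February 2047.

28 February 2047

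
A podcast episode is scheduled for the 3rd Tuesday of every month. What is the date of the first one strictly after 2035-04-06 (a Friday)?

April 2035 starts on a Sunday; its first Tuesday is the 3rd, so the 3rd Tuesday is the 17th — 2035-04-17.
2035-04-17 is after 2035-04-06, so that is the next one.

2035-04-17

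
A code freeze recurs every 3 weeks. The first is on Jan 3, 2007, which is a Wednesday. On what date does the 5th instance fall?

The 5th occurrence is 4 intervals after the first: 4 × 21 = 84 days after Jan 3, 2007.
Jan has 31 days — 28 days to the end of Jan leaves 56.
Feb has 28 days (28 left).
28 days into Mar → Mar 28, 2007.

Mar 28, 2007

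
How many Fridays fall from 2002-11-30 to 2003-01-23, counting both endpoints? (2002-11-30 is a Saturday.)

7

2002-11-30 is a Saturday; the first Friday on or after it is 2002-12-06 (6 days later).
From 2002-12-06 to 2003-01-23: 25 + 23 = 48 days (rest of December, January).
48 ÷ 7 = 6 full weeks with remainder 6, so 6 more Fridays after the first → 7.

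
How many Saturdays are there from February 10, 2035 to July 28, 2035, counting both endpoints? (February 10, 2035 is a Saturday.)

February 10, 2035 is a Saturday; the first Saturday on or after it is February 10, 2035.
From February 10, 2035 to July 28, 2035: 18 + 31 + 30 + 31 + 30 + 28 = 168 days (rest of February, March, April, May, June, July).
168 ÷ 7 = 24 full weeks with remainder 0, so 24 more Saturdays after the first → 25.

25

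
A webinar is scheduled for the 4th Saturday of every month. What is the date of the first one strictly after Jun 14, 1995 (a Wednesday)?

Jun 1995 starts on a Thursday; its first Saturday is the 3rd, so the 4th Saturday is the 24th — Jun 24, 1995.
Jun 24, 1995 is after Jun 14, 1995, so that is the next one.

Jun 24, 1995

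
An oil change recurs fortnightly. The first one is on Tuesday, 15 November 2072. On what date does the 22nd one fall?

The 22nd occurrence is 21 intervals after the first: 21 × 14 = 294 days after 15 November 2072.
November has 30 days — 15 days to the end of November leaves 279.
December has 31 days (248 left).
January has 31 days (217 left).
February has 28 days (189 left).
March has 31 days (158 left).
April has 30 days (128 left).
May has 31 days (97 left).
June has 30 days (67 left).
July has 31 days (36 left).
August has 31 days (5 left).
5 days into September → 5 September 2073.

5 September 2073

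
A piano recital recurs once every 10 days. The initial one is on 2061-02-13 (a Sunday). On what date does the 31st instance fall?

The 31st occurrence is 30 intervals after the first: 30 × 10 = 300 days after 2061-02-13.
February has 28 days — 15 days to the end of February leaves 285.
March has 31 days (254 left).
April has 30 days (224 left).
May has 31 days (193 left).
June has 30 days (163 left).
July has 31 days (132 left).
August has 31 days (101 left).
September has 30 days (71 left).
October has 31 days (40 left).
November has 30 days (10 left).
10 days into December → 2061-12-10.

2061-12-10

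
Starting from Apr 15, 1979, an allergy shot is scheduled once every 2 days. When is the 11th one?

May 5, 1979

The 11th occurrence is 10 intervals after the first: 10 × 2 = 20 days after Apr 15, 1979.
Apr has 30 days — 15 days to the end of Apr leaves 5.
5 days into May → May 5, 1979.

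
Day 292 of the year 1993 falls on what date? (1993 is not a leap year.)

19 October 1993

January has 31 days (292 − 31 = 261 remain).
February has 28 days (261 − 28 = 233 remain).
March has 31 days (233 − 31 = 202 remain).
April has 30 days (202 − 30 = 172 remain).
May has 31 days (172 − 31 = 141 remain).
June has 30 days (141 − 30 = 111 remain).
July has 31 days (111 − 31 = 80 remain).
August has 31 days (80 − 31 = 49 remain).
September has 30 days (49 − 30 = 19 remain).
19 into October → October 19.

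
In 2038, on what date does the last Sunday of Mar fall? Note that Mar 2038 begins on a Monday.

Mar 2038 begins on a Monday, so the first Sunday is Mar 7 (6 days later).
Mar 2038 has 31 days. Adding weeks: 7, 14, 21, 28 — the last one ≤ 31 is the 28th.

Mar 28, 2038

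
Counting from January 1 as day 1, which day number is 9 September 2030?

252

Days in months before September: 31 + 28 + 31 + 30 + 31 + 30 + 31 + 31 = 243.
Plus 9 days into September → day 252.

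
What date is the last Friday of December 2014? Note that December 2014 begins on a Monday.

December 2014 begins on a Monday, so the first Friday is December 5 (4 days later).
December 2014 has 31 days. Adding weeks: 5, 12, 19, 26 — the last one ≤ 31 is the 26th.

December 26, 2014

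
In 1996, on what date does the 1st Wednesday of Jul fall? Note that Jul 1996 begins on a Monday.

Jul 1996 begins on a Monday, so the first Wednesday is Jul 3 (2 days later).

Jul 3, 1996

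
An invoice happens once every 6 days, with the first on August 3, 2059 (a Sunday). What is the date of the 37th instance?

March 6, 2060

The 37th occurrence is 36 intervals after the first: 36 × 6 = 216 days after August 3, 2059.
August has 31 days — 28 days to the end of August leaves 188.
September has 30 days (158 left).
October has 31 days (127 left).
November has 30 days (97 left).
December has 31 days (66 left).
January has 31 days (35 left).
February has 29 days (6 left).
6 days into March → March 6, 2060.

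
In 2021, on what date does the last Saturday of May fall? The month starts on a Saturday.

2021-05-29

May 2021 begins on a Saturday, so the first Saturday is May 1.
May 2021 has 31 days. Adding weeks: 1, 8, 15, 22, 29 — the last one ≤ 31 is the 29th.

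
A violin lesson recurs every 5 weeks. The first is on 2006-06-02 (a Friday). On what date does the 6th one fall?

The 6th occurrence is 5 intervals after the first: 5 × 35 = 175 days after 2006-06-02.
June has 30 days — 28 days to the end of June leaves 147.
July has 31 days (116 left).
August has 31 days (85 left).
September has 30 days (55 left).
October has 31 days (24 left).
24 days into November → 2006-11-24.

2006-11-24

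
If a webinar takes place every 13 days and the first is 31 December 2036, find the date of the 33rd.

20 February 2038

The 33rd occurrence is 32 intervals after the first: 32 × 13 = 416 days after 31 December 2036.
December has 31 days — 0 days to the end of December leaves 416.
2037 has 365 days (51 left).
January has 31 days (20 left).
20 days into February → 20 February 2038.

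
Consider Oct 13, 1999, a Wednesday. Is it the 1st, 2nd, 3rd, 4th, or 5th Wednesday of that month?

2nd

Day 13 falls in week ⌈13/7⌉ of the month.
Days 1–7 hold the 1st Wednesday, 8–14 the 2nd, 15–21 the 3rd, 22–28 the 4th, 29–31 the 5th.
13 is in the range for the 2nd.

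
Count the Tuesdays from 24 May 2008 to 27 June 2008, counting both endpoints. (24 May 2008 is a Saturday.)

5

24 May 2008 is a Saturday; the first Tuesday on or after it is 27 May 2008 (3 days later).
From 27 May 2008 to 27 June 2008: 4 + 27 = 31 days (rest of May, June).
31 ÷ 7 = 4 full weeks with remainder 3, so 4 more Tuesdays after the first → 5.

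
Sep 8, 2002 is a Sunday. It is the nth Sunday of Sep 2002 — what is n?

Day 8 falls in week ⌈8/7⌉ of the month.
Days 1–7 hold the 1st Sunday, 8–14 the 2nd, 15–21 the 3rd, 22–28 the 4th, 29–31 the 5th.
8 is in the range for the 2nd.

2nd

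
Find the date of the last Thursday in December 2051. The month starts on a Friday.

December 2051 begins on a Friday, so the first Thursday is December 7 (6 days later).
December 2051 has 31 days. Adding weeks: 7, 14, 21, 28 — the last one ≤ 31 is the 28th.

December 28, 2051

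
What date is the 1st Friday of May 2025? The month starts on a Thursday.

May 2025 begins on a Thursday, so the first Friday is May 2 (1 day later).

May 2, 2025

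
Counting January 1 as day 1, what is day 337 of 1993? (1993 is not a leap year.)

Dec 3, 1993

Jan has 31 days (337 − 31 = 306 remain).
Feb has 28 days (306 − 28 = 278 remain).
Mar has 31 days (278 − 31 = 247 remain).
Apr has 30 days (247 − 30 = 217 remain).
May has 31 days (217 − 31 = 186 remain).
Jun has 30 days (186 − 30 = 156 remain).
Jul has 31 days (156 − 31 = 125 remain).
Aug has 31 days (125 − 31 = 94 remain).
Sep has 30 days (94 − 30 = 64 remain).
Oct has 31 days (64 − 31 = 33 remain).
Nov has 30 days (33 − 30 = 3 remain).
3 into Dec → Dec 3.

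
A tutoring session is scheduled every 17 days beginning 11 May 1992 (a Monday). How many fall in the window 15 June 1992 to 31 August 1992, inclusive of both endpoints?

Occurrences land 17·i days after 11 May 1992 for i = 0, 1, 2, …
15 June 1992 is 35 days after the start; 35 ÷ 17 = 2 remainder 1; since the remainder is 1, round up to i = 3. First occurrence in the window: #4 on 1 July 1992 (3×17 = 51 days in).
31 August 1992 is 112 days after the start; 112 ÷ 17 = 6 remainder 10. Last occurrence in the window: #7 on 21 August 1992.
Occurrences #4 through #7: 4 in total.

4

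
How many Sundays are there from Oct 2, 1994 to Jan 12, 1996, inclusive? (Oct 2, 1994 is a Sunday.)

Oct 2, 1994 is a Sunday; the first Sunday on or after it is Oct 2, 1994.
From Oct 2, 1994 to Jan 12, 1996: 90 + 365 + 12 = 467 days (rest of 1994, 1995, to Jan 12, 1996 in 1996).
467 ÷ 7 = 66 full weeks with remainder 5, so 66 more Sundays after the first → 67.

67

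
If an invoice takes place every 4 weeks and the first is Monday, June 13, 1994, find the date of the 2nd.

July 11, 1994

The 2nd occurrence is 1 interval after the first: 1 × 28 = 28 days after June 13, 1994.
June has 30 days — 17 days to the end of June leaves 11.
11 days into July → July 11, 1994.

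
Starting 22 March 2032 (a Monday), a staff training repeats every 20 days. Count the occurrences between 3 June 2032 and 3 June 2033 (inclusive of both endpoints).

Occurrences land 20·i days after 22 March 2032 for i = 0, 1, 2, …
3 June 2032 is 73 days after the start; 73 ÷ 20 = 3 remainder 13; since the remainder is 13, round up to i = 4. First occurrence in the window: #5 on 10 June 2032 (4×20 = 80 days in).
3 June 2033 is 438 days after the start; 438 ÷ 20 = 21 remainder 18. Last occurrence in the window: #22 on 16 May 2033.
Occurrences #5 through #22: 18 in total.

18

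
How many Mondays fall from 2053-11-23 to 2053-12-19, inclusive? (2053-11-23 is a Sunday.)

4

2053-11-23 is a Sunday; the first Monday on or after it is 2053-11-24 (1 day later).
From 2053-11-24 to 2053-12-19: 6 + 19 = 25 days (rest of November, December).
25 ÷ 7 = 3 full weeks with remainder 4, so 3 more Mondays after the first → 4.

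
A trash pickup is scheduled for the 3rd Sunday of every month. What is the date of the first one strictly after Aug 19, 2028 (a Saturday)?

Aug 2028 starts on a Tuesday; its first Sunday is the 6th, so the 3rd Sunday is the 20th — Aug 20, 2028.
Aug 20, 2028 is after Aug 19, 2028, so that is the next one.

Aug 20, 2028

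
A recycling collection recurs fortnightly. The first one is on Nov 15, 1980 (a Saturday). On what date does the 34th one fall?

Feb 20, 1982

The 34th occurrence is 33 intervals after the first: 33 × 14 = 462 days after Nov 15, 1980.
Nov has 30 days — 15 days to the end of Nov leaves 447.
From end of Nov to end of 1980 is 31 days (416 left).
1981 has 365 days (51 left).
Jan has 31 days (20 left).
20 days into Feb → Feb 20, 1982.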